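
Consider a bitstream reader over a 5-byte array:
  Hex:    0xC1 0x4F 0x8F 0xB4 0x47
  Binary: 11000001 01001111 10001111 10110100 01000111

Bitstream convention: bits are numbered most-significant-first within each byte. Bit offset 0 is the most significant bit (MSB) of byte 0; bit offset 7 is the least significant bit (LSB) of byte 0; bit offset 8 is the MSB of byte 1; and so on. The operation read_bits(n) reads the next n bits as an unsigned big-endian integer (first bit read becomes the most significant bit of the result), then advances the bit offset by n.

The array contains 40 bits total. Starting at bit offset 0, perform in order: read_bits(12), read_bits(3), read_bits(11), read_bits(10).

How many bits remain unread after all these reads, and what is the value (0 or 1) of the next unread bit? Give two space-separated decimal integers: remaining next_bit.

Read 1: bits[0:12] width=12 -> value=3092 (bin 110000010100); offset now 12 = byte 1 bit 4; 28 bits remain
Read 2: bits[12:15] width=3 -> value=7 (bin 111); offset now 15 = byte 1 bit 7; 25 bits remain
Read 3: bits[15:26] width=11 -> value=1598 (bin 11000111110); offset now 26 = byte 3 bit 2; 14 bits remain
Read 4: bits[26:36] width=10 -> value=836 (bin 1101000100); offset now 36 = byte 4 bit 4; 4 bits remain

Answer: 4 0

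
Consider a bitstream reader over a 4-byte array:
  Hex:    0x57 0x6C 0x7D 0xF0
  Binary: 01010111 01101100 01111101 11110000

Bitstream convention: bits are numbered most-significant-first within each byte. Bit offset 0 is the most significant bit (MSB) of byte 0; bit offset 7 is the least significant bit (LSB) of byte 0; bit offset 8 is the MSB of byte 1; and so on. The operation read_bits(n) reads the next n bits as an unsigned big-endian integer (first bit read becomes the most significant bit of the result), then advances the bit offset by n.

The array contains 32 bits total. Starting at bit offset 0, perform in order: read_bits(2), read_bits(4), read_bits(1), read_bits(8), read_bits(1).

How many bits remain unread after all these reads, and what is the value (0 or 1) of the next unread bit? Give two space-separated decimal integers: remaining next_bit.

Read 1: bits[0:2] width=2 -> value=1 (bin 01); offset now 2 = byte 0 bit 2; 30 bits remain
Read 2: bits[2:6] width=4 -> value=5 (bin 0101); offset now 6 = byte 0 bit 6; 26 bits remain
Read 3: bits[6:7] width=1 -> value=1 (bin 1); offset now 7 = byte 0 bit 7; 25 bits remain
Read 4: bits[7:15] width=8 -> value=182 (bin 10110110); offset now 15 = byte 1 bit 7; 17 bits remain
Read 5: bits[15:16] width=1 -> value=0 (bin 0); offset now 16 = byte 2 bit 0; 16 bits remain

Answer: 16 0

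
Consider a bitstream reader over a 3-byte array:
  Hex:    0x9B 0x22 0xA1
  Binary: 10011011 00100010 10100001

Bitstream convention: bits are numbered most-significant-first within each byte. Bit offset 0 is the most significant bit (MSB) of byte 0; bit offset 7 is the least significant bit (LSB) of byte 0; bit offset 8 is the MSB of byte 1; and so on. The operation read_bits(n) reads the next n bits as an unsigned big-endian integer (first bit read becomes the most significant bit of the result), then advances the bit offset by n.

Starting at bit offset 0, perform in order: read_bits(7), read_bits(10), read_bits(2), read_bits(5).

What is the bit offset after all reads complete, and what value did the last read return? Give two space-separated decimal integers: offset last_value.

Read 1: bits[0:7] width=7 -> value=77 (bin 1001101); offset now 7 = byte 0 bit 7; 17 bits remain
Read 2: bits[7:17] width=10 -> value=581 (bin 1001000101); offset now 17 = byte 2 bit 1; 7 bits remain
Read 3: bits[17:19] width=2 -> value=1 (bin 01); offset now 19 = byte 2 bit 3; 5 bits remain
Read 4: bits[19:24] width=5 -> value=1 (bin 00001); offset now 24 = byte 3 bit 0; 0 bits remain

Answer: 24 1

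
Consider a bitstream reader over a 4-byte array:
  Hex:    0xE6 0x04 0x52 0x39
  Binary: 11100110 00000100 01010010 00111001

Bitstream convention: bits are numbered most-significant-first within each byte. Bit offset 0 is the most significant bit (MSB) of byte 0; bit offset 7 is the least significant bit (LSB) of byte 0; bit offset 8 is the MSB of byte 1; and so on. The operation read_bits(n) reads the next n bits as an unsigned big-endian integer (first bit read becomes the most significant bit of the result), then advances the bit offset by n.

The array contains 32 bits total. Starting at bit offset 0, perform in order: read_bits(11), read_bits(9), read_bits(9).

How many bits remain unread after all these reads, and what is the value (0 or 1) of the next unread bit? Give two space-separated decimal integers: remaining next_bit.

Answer: 3 0

Derivation:
Read 1: bits[0:11] width=11 -> value=1840 (bin 11100110000); offset now 11 = byte 1 bit 3; 21 bits remain
Read 2: bits[11:20] width=9 -> value=69 (bin 001000101); offset now 20 = byte 2 bit 4; 12 bits remain
Read 3: bits[20:29] width=9 -> value=71 (bin 001000111); offset now 29 = byte 3 bit 5; 3 bits remain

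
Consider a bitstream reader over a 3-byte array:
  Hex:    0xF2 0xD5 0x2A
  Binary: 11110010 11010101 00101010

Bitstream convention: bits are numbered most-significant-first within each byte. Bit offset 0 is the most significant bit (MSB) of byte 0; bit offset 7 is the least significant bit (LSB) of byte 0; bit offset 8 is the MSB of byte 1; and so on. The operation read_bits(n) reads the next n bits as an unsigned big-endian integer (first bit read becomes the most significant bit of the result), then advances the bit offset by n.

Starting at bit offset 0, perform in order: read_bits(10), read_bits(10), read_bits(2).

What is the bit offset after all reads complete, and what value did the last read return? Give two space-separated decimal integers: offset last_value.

Read 1: bits[0:10] width=10 -> value=971 (bin 1111001011); offset now 10 = byte 1 bit 2; 14 bits remain
Read 2: bits[10:20] width=10 -> value=338 (bin 0101010010); offset now 20 = byte 2 bit 4; 4 bits remain
Read 3: bits[20:22] width=2 -> value=2 (bin 10); offset now 22 = byte 2 bit 6; 2 bits remain

Answer: 22 2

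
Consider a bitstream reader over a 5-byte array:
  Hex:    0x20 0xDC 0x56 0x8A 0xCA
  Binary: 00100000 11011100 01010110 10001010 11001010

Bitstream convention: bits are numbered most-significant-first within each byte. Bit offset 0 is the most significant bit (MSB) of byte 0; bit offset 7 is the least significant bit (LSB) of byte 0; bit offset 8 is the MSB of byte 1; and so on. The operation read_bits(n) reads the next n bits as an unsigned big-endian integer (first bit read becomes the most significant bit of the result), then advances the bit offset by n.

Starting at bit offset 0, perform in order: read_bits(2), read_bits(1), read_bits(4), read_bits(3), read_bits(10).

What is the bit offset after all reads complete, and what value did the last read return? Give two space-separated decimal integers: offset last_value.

Read 1: bits[0:2] width=2 -> value=0 (bin 00); offset now 2 = byte 0 bit 2; 38 bits remain
Read 2: bits[2:3] width=1 -> value=1 (bin 1); offset now 3 = byte 0 bit 3; 37 bits remain
Read 3: bits[3:7] width=4 -> value=0 (bin 0000); offset now 7 = byte 0 bit 7; 33 bits remain
Read 4: bits[7:10] width=3 -> value=3 (bin 011); offset now 10 = byte 1 bit 2; 30 bits remain
Read 5: bits[10:20] width=10 -> value=453 (bin 0111000101); offset now 20 = byte 2 bit 4; 20 bits remain

Answer: 20 453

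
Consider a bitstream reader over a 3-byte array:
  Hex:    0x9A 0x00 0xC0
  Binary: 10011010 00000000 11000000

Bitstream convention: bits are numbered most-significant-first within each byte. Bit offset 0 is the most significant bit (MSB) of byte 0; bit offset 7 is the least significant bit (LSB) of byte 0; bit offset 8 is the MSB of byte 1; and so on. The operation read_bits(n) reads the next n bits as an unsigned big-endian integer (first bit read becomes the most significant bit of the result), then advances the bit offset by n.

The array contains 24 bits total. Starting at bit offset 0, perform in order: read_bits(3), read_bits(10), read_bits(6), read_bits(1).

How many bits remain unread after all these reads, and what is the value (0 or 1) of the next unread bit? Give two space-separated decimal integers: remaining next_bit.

Read 1: bits[0:3] width=3 -> value=4 (bin 100); offset now 3 = byte 0 bit 3; 21 bits remain
Read 2: bits[3:13] width=10 -> value=832 (bin 1101000000); offset now 13 = byte 1 bit 5; 11 bits remain
Read 3: bits[13:19] width=6 -> value=6 (bin 000110); offset now 19 = byte 2 bit 3; 5 bits remain
Read 4: bits[19:20] width=1 -> value=0 (bin 0); offset now 20 = byte 2 bit 4; 4 bits remain

Answer: 4 0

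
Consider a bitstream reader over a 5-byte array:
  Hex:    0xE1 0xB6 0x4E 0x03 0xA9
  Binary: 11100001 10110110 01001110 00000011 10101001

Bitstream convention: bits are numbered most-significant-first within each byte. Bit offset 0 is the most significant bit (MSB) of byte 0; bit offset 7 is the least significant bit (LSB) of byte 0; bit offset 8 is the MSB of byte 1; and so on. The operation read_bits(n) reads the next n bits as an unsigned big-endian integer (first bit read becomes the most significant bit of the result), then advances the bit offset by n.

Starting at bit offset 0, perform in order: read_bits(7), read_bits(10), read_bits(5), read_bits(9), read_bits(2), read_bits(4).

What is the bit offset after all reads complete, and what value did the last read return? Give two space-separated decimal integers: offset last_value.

Read 1: bits[0:7] width=7 -> value=112 (bin 1110000); offset now 7 = byte 0 bit 7; 33 bits remain
Read 2: bits[7:17] width=10 -> value=876 (bin 1101101100); offset now 17 = byte 2 bit 1; 23 bits remain
Read 3: bits[17:22] width=5 -> value=19 (bin 10011); offset now 22 = byte 2 bit 6; 18 bits remain
Read 4: bits[22:31] width=9 -> value=257 (bin 100000001); offset now 31 = byte 3 bit 7; 9 bits remain
Read 5: bits[31:33] width=2 -> value=3 (bin 11); offset now 33 = byte 4 bit 1; 7 bits remain
Read 6: bits[33:37] width=4 -> value=5 (bin 0101); offset now 37 = byte 4 bit 5; 3 bits remain

Answer: 37 5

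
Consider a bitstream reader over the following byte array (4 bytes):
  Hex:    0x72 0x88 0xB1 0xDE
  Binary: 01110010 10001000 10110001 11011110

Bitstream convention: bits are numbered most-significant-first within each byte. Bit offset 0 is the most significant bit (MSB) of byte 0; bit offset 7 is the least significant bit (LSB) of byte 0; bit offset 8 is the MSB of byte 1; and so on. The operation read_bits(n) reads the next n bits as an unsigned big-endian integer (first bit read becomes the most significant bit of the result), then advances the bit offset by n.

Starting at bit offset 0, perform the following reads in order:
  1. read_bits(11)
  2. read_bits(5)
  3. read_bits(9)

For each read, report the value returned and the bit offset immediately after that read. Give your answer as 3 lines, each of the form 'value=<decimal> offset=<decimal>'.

Answer: value=916 offset=11
value=8 offset=16
value=355 offset=25

Derivation:
Read 1: bits[0:11] width=11 -> value=916 (bin 01110010100); offset now 11 = byte 1 bit 3; 21 bits remain
Read 2: bits[11:16] width=5 -> value=8 (bin 01000); offset now 16 = byte 2 bit 0; 16 bits remain
Read 3: bits[16:25] width=9 -> value=355 (bin 101100011); offset now 25 = byte 3 bit 1; 7 bits remain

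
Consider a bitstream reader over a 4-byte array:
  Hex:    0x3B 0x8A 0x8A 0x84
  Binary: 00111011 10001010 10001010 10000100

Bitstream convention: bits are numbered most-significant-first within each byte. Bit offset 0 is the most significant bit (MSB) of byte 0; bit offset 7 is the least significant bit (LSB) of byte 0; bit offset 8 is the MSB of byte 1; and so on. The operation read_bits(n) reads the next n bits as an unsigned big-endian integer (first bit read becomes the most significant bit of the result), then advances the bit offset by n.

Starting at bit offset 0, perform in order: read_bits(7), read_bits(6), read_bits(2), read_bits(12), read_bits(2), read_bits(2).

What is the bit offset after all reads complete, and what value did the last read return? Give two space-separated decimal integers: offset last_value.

Read 1: bits[0:7] width=7 -> value=29 (bin 0011101); offset now 7 = byte 0 bit 7; 25 bits remain
Read 2: bits[7:13] width=6 -> value=49 (bin 110001); offset now 13 = byte 1 bit 5; 19 bits remain
Read 3: bits[13:15] width=2 -> value=1 (bin 01); offset now 15 = byte 1 bit 7; 17 bits remain
Read 4: bits[15:27] width=12 -> value=1108 (bin 010001010100); offset now 27 = byte 3 bit 3; 5 bits remain
Read 5: bits[27:29] width=2 -> value=0 (bin 00); offset now 29 = byte 3 bit 5; 3 bits remain
Read 6: bits[29:31] width=2 -> value=2 (bin 10); offset now 31 = byte 3 bit 7; 1 bits remain

Answer: 31 2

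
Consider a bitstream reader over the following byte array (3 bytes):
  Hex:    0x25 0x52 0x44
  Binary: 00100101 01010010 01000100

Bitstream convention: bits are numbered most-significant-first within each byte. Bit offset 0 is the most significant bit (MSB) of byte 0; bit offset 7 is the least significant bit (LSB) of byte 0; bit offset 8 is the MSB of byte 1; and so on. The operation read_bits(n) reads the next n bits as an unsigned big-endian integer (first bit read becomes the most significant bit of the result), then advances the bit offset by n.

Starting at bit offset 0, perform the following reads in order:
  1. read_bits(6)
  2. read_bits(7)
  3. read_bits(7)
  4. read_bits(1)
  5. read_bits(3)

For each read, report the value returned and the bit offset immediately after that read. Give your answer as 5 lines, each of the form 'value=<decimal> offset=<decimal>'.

Read 1: bits[0:6] width=6 -> value=9 (bin 001001); offset now 6 = byte 0 bit 6; 18 bits remain
Read 2: bits[6:13] width=7 -> value=42 (bin 0101010); offset now 13 = byte 1 bit 5; 11 bits remain
Read 3: bits[13:20] width=7 -> value=36 (bin 0100100); offset now 20 = byte 2 bit 4; 4 bits remain
Read 4: bits[20:21] width=1 -> value=0 (bin 0); offset now 21 = byte 2 bit 5; 3 bits remain
Read 5: bits[21:24] width=3 -> value=4 (bin 100); offset now 24 = byte 3 bit 0; 0 bits remain

Answer: value=9 offset=6
value=42 offset=13
value=36 offset=20
value=0 offset=21
value=4 offset=24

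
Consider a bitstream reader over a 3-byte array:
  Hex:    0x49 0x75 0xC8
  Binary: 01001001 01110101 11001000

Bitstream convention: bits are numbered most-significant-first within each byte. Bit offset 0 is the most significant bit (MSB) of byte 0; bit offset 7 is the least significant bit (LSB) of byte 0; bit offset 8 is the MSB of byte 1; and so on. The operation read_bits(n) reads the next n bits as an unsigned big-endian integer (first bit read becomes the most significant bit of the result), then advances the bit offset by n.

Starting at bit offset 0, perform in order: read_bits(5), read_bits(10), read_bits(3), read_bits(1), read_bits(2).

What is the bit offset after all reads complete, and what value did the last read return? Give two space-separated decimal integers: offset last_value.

Read 1: bits[0:5] width=5 -> value=9 (bin 01001); offset now 5 = byte 0 bit 5; 19 bits remain
Read 2: bits[5:15] width=10 -> value=186 (bin 0010111010); offset now 15 = byte 1 bit 7; 9 bits remain
Read 3: bits[15:18] width=3 -> value=7 (bin 111); offset now 18 = byte 2 bit 2; 6 bits remain
Read 4: bits[18:19] width=1 -> value=0 (bin 0); offset now 19 = byte 2 bit 3; 5 bits remain
Read 5: bits[19:21] width=2 -> value=1 (bin 01); offset now 21 = byte 2 bit 5; 3 bits remain

Answer: 21 1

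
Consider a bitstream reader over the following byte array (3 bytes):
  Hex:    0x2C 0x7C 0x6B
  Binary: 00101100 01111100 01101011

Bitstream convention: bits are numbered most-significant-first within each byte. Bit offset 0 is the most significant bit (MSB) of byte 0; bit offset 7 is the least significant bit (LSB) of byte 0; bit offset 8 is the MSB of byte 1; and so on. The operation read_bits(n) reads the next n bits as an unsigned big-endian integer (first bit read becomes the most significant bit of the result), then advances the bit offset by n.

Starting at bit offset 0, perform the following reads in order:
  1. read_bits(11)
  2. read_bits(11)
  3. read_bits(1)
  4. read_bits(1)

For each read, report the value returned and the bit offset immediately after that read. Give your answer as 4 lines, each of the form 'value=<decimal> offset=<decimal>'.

Read 1: bits[0:11] width=11 -> value=355 (bin 00101100011); offset now 11 = byte 1 bit 3; 13 bits remain
Read 2: bits[11:22] width=11 -> value=1818 (bin 11100011010); offset now 22 = byte 2 bit 6; 2 bits remain
Read 3: bits[22:23] width=1 -> value=1 (bin 1); offset now 23 = byte 2 bit 7; 1 bits remain
Read 4: bits[23:24] width=1 -> value=1 (bin 1); offset now 24 = byte 3 bit 0; 0 bits remain

Answer: value=355 offset=11
value=1818 offset=22
value=1 offset=23
value=1 offset=24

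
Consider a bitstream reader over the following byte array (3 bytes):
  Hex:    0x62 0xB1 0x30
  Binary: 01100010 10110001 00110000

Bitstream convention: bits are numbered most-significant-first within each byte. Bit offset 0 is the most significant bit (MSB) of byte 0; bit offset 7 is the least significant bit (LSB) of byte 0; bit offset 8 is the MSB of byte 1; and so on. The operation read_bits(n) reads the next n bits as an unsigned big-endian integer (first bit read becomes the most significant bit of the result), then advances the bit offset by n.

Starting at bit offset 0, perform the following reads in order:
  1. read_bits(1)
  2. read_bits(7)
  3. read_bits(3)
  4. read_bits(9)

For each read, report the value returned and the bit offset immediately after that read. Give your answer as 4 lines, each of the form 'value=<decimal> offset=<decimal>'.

Read 1: bits[0:1] width=1 -> value=0 (bin 0); offset now 1 = byte 0 bit 1; 23 bits remain
Read 2: bits[1:8] width=7 -> value=98 (bin 1100010); offset now 8 = byte 1 bit 0; 16 bits remain
Read 3: bits[8:11] width=3 -> value=5 (bin 101); offset now 11 = byte 1 bit 3; 13 bits remain
Read 4: bits[11:20] width=9 -> value=275 (bin 100010011); offset now 20 = byte 2 bit 4; 4 bits remain

Answer: value=0 offset=1
value=98 offset=8
value=5 offset=11
value=275 offset=20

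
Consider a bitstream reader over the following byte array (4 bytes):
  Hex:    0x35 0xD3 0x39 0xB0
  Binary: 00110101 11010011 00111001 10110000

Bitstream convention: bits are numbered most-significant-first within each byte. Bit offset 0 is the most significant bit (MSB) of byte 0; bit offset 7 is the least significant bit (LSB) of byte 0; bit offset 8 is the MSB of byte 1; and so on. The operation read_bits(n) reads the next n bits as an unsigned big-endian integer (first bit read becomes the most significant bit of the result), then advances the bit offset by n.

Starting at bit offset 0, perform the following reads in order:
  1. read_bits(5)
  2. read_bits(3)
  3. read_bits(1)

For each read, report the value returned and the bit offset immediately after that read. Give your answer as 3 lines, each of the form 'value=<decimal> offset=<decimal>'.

Read 1: bits[0:5] width=5 -> value=6 (bin 00110); offset now 5 = byte 0 bit 5; 27 bits remain
Read 2: bits[5:8] width=3 -> value=5 (bin 101); offset now 8 = byte 1 bit 0; 24 bits remain
Read 3: bits[8:9] width=1 -> value=1 (bin 1); offset now 9 = byte 1 bit 1; 23 bits remain

Answer: value=6 offset=5
value=5 offset=8
value=1 offset=9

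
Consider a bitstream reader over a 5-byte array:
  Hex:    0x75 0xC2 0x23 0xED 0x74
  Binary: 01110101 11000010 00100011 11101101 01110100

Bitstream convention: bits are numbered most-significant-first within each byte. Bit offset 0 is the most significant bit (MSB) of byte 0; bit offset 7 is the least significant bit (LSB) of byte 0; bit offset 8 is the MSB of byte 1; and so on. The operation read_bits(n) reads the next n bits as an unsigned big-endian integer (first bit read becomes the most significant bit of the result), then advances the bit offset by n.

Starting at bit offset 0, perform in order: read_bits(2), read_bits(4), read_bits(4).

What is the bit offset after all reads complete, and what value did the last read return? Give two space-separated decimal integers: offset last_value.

Read 1: bits[0:2] width=2 -> value=1 (bin 01); offset now 2 = byte 0 bit 2; 38 bits remain
Read 2: bits[2:6] width=4 -> value=13 (bin 1101); offset now 6 = byte 0 bit 6; 34 bits remain
Read 3: bits[6:10] width=4 -> value=7 (bin 0111); offset now 10 = byte 1 bit 2; 30 bits remain

Answer: 10 7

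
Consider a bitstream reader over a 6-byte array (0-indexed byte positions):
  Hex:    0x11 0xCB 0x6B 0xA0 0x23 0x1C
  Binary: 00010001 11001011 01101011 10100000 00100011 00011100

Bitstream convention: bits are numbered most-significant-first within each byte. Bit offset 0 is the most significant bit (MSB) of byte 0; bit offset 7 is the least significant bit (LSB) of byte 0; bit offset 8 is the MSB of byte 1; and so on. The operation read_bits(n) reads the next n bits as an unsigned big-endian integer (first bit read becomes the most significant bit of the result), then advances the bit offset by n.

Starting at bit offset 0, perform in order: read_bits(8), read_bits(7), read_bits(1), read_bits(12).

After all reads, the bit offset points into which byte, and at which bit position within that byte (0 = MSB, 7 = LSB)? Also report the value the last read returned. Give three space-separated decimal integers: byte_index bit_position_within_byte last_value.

Read 1: bits[0:8] width=8 -> value=17 (bin 00010001); offset now 8 = byte 1 bit 0; 40 bits remain
Read 2: bits[8:15] width=7 -> value=101 (bin 1100101); offset now 15 = byte 1 bit 7; 33 bits remain
Read 3: bits[15:16] width=1 -> value=1 (bin 1); offset now 16 = byte 2 bit 0; 32 bits remain
Read 4: bits[16:28] width=12 -> value=1722 (bin 011010111010); offset now 28 = byte 3 bit 4; 20 bits remain

Answer: 3 4 1722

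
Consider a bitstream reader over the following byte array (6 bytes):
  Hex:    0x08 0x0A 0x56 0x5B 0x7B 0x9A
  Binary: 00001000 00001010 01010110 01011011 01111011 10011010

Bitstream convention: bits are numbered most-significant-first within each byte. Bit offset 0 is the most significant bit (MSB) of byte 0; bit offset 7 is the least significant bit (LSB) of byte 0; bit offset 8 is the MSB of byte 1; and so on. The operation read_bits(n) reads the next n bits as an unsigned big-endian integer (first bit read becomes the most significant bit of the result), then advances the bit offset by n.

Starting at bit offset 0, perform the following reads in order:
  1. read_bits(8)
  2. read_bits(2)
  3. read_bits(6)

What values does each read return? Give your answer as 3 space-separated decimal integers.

Read 1: bits[0:8] width=8 -> value=8 (bin 00001000); offset now 8 = byte 1 bit 0; 40 bits remain
Read 2: bits[8:10] width=2 -> value=0 (bin 00); offset now 10 = byte 1 bit 2; 38 bits remain
Read 3: bits[10:16] width=6 -> value=10 (bin 001010); offset now 16 = byte 2 bit 0; 32 bits remain

Answer: 8 0 10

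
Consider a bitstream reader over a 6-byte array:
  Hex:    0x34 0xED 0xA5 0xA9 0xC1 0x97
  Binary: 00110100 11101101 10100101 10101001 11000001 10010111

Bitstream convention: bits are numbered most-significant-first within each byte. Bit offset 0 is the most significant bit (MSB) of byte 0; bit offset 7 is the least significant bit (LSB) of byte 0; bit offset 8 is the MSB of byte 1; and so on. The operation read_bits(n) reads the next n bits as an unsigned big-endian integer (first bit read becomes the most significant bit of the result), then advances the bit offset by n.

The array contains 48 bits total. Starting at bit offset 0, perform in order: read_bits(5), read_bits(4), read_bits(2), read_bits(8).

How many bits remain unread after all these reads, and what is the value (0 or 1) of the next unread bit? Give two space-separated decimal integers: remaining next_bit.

Answer: 29 0

Derivation:
Read 1: bits[0:5] width=5 -> value=6 (bin 00110); offset now 5 = byte 0 bit 5; 43 bits remain
Read 2: bits[5:9] width=4 -> value=9 (bin 1001); offset now 9 = byte 1 bit 1; 39 bits remain
Read 3: bits[9:11] width=2 -> value=3 (bin 11); offset now 11 = byte 1 bit 3; 37 bits remain
Read 4: bits[11:19] width=8 -> value=109 (bin 01101101); offset now 19 = byte 2 bit 3; 29 bits remain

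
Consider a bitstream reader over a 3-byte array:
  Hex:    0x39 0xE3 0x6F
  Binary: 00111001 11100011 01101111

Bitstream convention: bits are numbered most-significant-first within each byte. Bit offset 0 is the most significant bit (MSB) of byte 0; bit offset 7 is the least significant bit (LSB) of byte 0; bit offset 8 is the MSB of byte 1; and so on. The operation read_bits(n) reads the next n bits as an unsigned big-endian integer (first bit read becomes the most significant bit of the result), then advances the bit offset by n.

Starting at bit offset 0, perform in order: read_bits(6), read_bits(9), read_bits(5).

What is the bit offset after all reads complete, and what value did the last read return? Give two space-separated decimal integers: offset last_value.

Answer: 20 22

Derivation:
Read 1: bits[0:6] width=6 -> value=14 (bin 001110); offset now 6 = byte 0 bit 6; 18 bits remain
Read 2: bits[6:15] width=9 -> value=241 (bin 011110001); offset now 15 = byte 1 bit 7; 9 bits remain
Read 3: bits[15:20] width=5 -> value=22 (bin 10110); offset now 20 = byte 2 bit 4; 4 bits remain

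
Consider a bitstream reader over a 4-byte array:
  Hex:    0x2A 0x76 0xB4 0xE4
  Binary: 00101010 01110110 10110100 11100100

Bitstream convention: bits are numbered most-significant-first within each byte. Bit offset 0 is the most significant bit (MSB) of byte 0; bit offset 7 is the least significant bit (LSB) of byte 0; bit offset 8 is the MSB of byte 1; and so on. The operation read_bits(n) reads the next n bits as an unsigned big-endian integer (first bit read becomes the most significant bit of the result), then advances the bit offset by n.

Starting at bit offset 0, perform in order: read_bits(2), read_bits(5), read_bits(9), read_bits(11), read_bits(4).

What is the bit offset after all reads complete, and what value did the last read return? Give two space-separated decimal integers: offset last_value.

Read 1: bits[0:2] width=2 -> value=0 (bin 00); offset now 2 = byte 0 bit 2; 30 bits remain
Read 2: bits[2:7] width=5 -> value=21 (bin 10101); offset now 7 = byte 0 bit 7; 25 bits remain
Read 3: bits[7:16] width=9 -> value=118 (bin 001110110); offset now 16 = byte 2 bit 0; 16 bits remain
Read 4: bits[16:27] width=11 -> value=1447 (bin 10110100111); offset now 27 = byte 3 bit 3; 5 bits remain
Read 5: bits[27:31] width=4 -> value=2 (bin 0010); offset now 31 = byte 3 bit 7; 1 bits remain

Answer: 31 2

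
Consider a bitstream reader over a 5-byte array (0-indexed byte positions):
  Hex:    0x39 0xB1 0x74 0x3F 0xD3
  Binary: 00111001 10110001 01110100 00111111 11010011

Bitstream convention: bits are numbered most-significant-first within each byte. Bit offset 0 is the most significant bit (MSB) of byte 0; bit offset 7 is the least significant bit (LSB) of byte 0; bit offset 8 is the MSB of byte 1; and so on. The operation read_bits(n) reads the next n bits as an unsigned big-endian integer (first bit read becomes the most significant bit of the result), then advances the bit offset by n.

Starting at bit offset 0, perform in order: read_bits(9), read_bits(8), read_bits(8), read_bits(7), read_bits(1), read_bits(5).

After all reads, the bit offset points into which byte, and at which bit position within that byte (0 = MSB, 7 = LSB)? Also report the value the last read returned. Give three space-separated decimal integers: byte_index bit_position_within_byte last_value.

Read 1: bits[0:9] width=9 -> value=115 (bin 001110011); offset now 9 = byte 1 bit 1; 31 bits remain
Read 2: bits[9:17] width=8 -> value=98 (bin 01100010); offset now 17 = byte 2 bit 1; 23 bits remain
Read 3: bits[17:25] width=8 -> value=232 (bin 11101000); offset now 25 = byte 3 bit 1; 15 bits remain
Read 4: bits[25:32] width=7 -> value=63 (bin 0111111); offset now 32 = byte 4 bit 0; 8 bits remain
Read 5: bits[32:33] width=1 -> value=1 (bin 1); offset now 33 = byte 4 bit 1; 7 bits remain
Read 6: bits[33:38] width=5 -> value=20 (bin 10100); offset now 38 = byte 4 bit 6; 2 bits remain

Answer: 4 6 20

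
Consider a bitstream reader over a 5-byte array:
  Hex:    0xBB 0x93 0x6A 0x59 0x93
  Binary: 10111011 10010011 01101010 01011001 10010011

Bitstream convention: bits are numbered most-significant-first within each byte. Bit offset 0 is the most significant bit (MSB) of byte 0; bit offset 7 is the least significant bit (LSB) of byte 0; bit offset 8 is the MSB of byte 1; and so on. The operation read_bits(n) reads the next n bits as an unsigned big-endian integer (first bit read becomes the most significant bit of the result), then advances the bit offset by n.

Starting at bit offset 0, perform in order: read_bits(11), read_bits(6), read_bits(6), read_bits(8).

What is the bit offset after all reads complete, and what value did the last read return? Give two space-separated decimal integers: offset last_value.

Answer: 31 44

Derivation:
Read 1: bits[0:11] width=11 -> value=1500 (bin 10111011100); offset now 11 = byte 1 bit 3; 29 bits remain
Read 2: bits[11:17] width=6 -> value=38 (bin 100110); offset now 17 = byte 2 bit 1; 23 bits remain
Read 3: bits[17:23] width=6 -> value=53 (bin 110101); offset now 23 = byte 2 bit 7; 17 bits remain
Read 4: bits[23:31] width=8 -> value=44 (bin 00101100); offset now 31 = byte 3 bit 7; 9 bits remain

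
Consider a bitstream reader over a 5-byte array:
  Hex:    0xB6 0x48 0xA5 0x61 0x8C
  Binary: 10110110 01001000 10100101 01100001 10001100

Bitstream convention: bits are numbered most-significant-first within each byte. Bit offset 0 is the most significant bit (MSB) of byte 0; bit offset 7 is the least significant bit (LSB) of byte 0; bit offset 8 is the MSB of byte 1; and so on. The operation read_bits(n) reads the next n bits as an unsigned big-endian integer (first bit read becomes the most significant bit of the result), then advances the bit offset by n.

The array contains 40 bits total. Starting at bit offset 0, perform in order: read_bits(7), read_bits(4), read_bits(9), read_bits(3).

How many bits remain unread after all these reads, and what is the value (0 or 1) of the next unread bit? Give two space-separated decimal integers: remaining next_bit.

Read 1: bits[0:7] width=7 -> value=91 (bin 1011011); offset now 7 = byte 0 bit 7; 33 bits remain
Read 2: bits[7:11] width=4 -> value=2 (bin 0010); offset now 11 = byte 1 bit 3; 29 bits remain
Read 3: bits[11:20] width=9 -> value=138 (bin 010001010); offset now 20 = byte 2 bit 4; 20 bits remain
Read 4: bits[20:23] width=3 -> value=2 (bin 010); offset now 23 = byte 2 bit 7; 17 bits remain

Answer: 17 1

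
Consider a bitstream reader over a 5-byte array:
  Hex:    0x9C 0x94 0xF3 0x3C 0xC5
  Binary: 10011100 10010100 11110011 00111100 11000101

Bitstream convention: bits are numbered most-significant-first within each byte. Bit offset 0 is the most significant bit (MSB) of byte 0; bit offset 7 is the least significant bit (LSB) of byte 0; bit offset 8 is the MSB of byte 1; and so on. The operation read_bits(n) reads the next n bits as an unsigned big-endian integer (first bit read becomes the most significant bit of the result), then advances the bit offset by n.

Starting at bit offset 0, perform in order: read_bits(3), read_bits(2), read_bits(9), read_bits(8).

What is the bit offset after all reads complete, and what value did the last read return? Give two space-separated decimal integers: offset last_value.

Answer: 22 60

Derivation:
Read 1: bits[0:3] width=3 -> value=4 (bin 100); offset now 3 = byte 0 bit 3; 37 bits remain
Read 2: bits[3:5] width=2 -> value=3 (bin 11); offset now 5 = byte 0 bit 5; 35 bits remain
Read 3: bits[5:14] width=9 -> value=293 (bin 100100101); offset now 14 = byte 1 bit 6; 26 bits remain
Read 4: bits[14:22] width=8 -> value=60 (bin 00111100); offset now 22 = byte 2 bit 6; 18 bits remain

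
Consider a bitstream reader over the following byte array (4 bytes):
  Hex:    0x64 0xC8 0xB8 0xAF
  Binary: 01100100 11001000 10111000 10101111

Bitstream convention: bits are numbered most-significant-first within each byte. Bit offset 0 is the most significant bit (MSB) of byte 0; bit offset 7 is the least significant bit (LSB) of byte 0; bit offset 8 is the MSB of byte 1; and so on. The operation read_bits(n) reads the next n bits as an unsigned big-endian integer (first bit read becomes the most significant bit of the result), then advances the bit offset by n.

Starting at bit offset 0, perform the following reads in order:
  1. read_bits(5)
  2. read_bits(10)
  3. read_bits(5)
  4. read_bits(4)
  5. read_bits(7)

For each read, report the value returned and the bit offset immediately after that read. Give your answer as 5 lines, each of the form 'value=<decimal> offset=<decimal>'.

Answer: value=12 offset=5
value=612 offset=15
value=11 offset=20
value=8 offset=24
value=87 offset=31

Derivation:
Read 1: bits[0:5] width=5 -> value=12 (bin 01100); offset now 5 = byte 0 bit 5; 27 bits remain
Read 2: bits[5:15] width=10 -> value=612 (bin 1001100100); offset now 15 = byte 1 bit 7; 17 bits remain
Read 3: bits[15:20] width=5 -> value=11 (bin 01011); offset now 20 = byte 2 bit 4; 12 bits remain
Read 4: bits[20:24] width=4 -> value=8 (bin 1000); offset now 24 = byte 3 bit 0; 8 bits remain
Read 5: bits[24:31] width=7 -> value=87 (bin 1010111); offset now 31 = byte 3 bit 7; 1 bits remain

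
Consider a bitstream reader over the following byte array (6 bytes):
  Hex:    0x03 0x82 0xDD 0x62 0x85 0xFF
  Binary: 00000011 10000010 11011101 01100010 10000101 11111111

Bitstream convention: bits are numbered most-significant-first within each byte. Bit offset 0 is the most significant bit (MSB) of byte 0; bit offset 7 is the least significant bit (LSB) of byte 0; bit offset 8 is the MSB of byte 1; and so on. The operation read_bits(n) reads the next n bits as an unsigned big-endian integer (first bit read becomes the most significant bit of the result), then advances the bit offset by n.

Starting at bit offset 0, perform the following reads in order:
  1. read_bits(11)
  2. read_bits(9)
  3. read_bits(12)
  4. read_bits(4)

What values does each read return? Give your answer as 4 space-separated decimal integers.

Read 1: bits[0:11] width=11 -> value=28 (bin 00000011100); offset now 11 = byte 1 bit 3; 37 bits remain
Read 2: bits[11:20] width=9 -> value=45 (bin 000101101); offset now 20 = byte 2 bit 4; 28 bits remain
Read 3: bits[20:32] width=12 -> value=3426 (bin 110101100010); offset now 32 = byte 4 bit 0; 16 bits remain
Read 4: bits[32:36] width=4 -> value=8 (bin 1000); offset now 36 = byte 4 bit 4; 12 bits remain

Answer: 28 45 3426 8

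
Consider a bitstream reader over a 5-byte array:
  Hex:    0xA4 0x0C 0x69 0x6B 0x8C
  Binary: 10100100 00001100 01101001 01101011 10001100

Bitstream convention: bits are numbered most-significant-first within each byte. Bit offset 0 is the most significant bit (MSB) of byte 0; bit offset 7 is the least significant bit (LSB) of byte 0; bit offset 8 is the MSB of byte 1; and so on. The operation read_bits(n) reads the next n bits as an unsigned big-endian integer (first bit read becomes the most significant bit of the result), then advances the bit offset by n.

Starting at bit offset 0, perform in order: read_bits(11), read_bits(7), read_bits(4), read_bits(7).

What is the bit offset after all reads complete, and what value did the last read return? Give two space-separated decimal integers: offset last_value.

Read 1: bits[0:11] width=11 -> value=1312 (bin 10100100000); offset now 11 = byte 1 bit 3; 29 bits remain
Read 2: bits[11:18] width=7 -> value=49 (bin 0110001); offset now 18 = byte 2 bit 2; 22 bits remain
Read 3: bits[18:22] width=4 -> value=10 (bin 1010); offset now 22 = byte 2 bit 6; 18 bits remain
Read 4: bits[22:29] width=7 -> value=45 (bin 0101101); offset now 29 = byte 3 bit 5; 11 bits remain

Answer: 29 45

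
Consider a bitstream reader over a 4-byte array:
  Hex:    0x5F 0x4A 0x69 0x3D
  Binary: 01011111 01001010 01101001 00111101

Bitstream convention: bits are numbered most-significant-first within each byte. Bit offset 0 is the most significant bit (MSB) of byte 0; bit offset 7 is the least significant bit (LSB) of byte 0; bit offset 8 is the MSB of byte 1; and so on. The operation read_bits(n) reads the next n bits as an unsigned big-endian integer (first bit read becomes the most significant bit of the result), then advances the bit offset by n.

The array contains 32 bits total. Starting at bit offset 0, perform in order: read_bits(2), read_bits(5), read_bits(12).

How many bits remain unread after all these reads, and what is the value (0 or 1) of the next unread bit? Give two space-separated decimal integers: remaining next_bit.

Read 1: bits[0:2] width=2 -> value=1 (bin 01); offset now 2 = byte 0 bit 2; 30 bits remain
Read 2: bits[2:7] width=5 -> value=15 (bin 01111); offset now 7 = byte 0 bit 7; 25 bits remain
Read 3: bits[7:19] width=12 -> value=2643 (bin 101001010011); offset now 19 = byte 2 bit 3; 13 bits remain

Answer: 13 0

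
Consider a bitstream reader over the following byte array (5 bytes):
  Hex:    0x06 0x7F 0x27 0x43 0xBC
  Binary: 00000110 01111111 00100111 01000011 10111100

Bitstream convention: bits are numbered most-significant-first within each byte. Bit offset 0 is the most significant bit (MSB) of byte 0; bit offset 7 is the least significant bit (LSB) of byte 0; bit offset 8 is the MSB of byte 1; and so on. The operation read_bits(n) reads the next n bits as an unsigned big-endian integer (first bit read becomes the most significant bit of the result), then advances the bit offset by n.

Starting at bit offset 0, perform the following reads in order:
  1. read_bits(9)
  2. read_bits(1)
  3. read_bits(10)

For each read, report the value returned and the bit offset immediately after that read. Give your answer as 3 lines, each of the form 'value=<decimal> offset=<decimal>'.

Answer: value=12 offset=9
value=1 offset=10
value=1010 offset=20

Derivation:
Read 1: bits[0:9] width=9 -> value=12 (bin 000001100); offset now 9 = byte 1 bit 1; 31 bits remain
Read 2: bits[9:10] width=1 -> value=1 (bin 1); offset now 10 = byte 1 bit 2; 30 bits remain
Read 3: bits[10:20] width=10 -> value=1010 (bin 1111110010); offset now 20 = byte 2 bit 4; 20 bits remain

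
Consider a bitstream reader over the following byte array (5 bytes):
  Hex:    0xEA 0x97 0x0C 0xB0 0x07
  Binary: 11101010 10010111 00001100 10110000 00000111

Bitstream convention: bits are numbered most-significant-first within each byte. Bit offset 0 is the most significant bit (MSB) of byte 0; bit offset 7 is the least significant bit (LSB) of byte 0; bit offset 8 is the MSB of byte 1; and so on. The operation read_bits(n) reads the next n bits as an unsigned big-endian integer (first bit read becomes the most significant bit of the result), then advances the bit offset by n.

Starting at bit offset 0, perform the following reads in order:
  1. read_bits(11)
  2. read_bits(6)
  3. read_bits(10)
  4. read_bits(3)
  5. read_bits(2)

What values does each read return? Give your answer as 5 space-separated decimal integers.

Read 1: bits[0:11] width=11 -> value=1876 (bin 11101010100); offset now 11 = byte 1 bit 3; 29 bits remain
Read 2: bits[11:17] width=6 -> value=46 (bin 101110); offset now 17 = byte 2 bit 1; 23 bits remain
Read 3: bits[17:27] width=10 -> value=101 (bin 0001100101); offset now 27 = byte 3 bit 3; 13 bits remain
Read 4: bits[27:30] width=3 -> value=4 (bin 100); offset now 30 = byte 3 bit 6; 10 bits remain
Read 5: bits[30:32] width=2 -> value=0 (bin 00); offset now 32 = byte 4 bit 0; 8 bits remain

Answer: 1876 46 101 4 0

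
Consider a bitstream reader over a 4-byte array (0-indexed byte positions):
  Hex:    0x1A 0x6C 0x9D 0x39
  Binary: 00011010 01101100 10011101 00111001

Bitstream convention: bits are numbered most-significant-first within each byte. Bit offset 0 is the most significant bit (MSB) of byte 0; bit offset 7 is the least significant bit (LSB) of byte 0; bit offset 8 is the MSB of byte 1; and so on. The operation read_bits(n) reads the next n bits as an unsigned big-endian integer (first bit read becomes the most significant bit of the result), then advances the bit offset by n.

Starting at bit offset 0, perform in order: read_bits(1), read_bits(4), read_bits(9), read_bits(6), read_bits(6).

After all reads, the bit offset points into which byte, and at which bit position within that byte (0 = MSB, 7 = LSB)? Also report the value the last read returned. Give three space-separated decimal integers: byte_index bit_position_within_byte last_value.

Answer: 3 2 52

Derivation:
Read 1: bits[0:1] width=1 -> value=0 (bin 0); offset now 1 = byte 0 bit 1; 31 bits remain
Read 2: bits[1:5] width=4 -> value=3 (bin 0011); offset now 5 = byte 0 bit 5; 27 bits remain
Read 3: bits[5:14] width=9 -> value=155 (bin 010011011); offset now 14 = byte 1 bit 6; 18 bits remain
Read 4: bits[14:20] width=6 -> value=9 (bin 001001); offset now 20 = byte 2 bit 4; 12 bits remain
Read 5: bits[20:26] width=6 -> value=52 (bin 110100); offset now 26 = byte 3 bit 2; 6 bits remain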